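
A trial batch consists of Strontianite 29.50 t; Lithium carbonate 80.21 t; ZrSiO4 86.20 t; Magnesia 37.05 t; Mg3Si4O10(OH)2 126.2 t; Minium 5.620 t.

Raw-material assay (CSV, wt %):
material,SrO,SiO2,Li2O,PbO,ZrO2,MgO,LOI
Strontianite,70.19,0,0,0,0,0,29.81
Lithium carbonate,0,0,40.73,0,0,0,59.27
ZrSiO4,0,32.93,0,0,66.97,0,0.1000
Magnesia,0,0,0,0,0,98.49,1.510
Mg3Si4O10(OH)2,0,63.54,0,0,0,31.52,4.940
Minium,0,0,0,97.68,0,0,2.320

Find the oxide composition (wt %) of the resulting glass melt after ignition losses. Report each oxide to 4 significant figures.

The intermediate values are printed (rounded to 4 significant figures) within the worked lines. Every computation carries full float precision all the way through; each reported figure includes exactly one rounding — the derived quantities, which include ignition loss, six oxide percentages, glass mass, yield, the totals, are re-derived in full float precision, precisely as stated by the question or the answer, from the batch weights per 301.4 t of glass.
What the batch supplies per oxide:
  SrO: 29.50·0.7019 = 20.71 t
  SiO2: 86.20·0.3293 + 126.2·0.6354 = 108.6 t
  Li2O: 80.21·0.4073 = 32.67 t
  PbO: 5.620·0.9768 = 5.490 t
  ZrO2: 86.20·0.6697 = 57.73 t
  MgO: 37.05·0.9849 + 126.2·0.3152 = 76.27 t
LOI: 29.50·0.2981 + 80.21·0.5927 + 86.20·0.001000 + 37.05·0.01510 + 126.2·0.04940 + 5.620·0.02320 = 63.34 t
Net of LOI, the glass mass = 364.8 − 63.34 = 301.4 t (= Σ oxide masses)
percent by weight: oxide/glass ×100

Glass mass = 301.4 t (batch 364.8 − LOI 63.34).
Composition: SrO 6.869%, SiO2 36.02%, Li2O 10.84%, PbO 1.821%, ZrO2 19.15%, MgO 25.30%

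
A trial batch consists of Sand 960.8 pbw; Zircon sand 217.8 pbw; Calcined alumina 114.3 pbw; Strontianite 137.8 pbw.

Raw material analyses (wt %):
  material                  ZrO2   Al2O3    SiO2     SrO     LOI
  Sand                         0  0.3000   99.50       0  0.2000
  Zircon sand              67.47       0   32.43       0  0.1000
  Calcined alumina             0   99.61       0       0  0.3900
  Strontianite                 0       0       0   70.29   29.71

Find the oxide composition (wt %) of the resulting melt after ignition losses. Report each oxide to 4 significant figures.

Values along the way are displayed with 4-significant-figure rounding across the worked steps. Every computation carries full float precision all the way through; a single rounding completes every reported figure; derived quantities are re-derived from the weighed amounts per 1387 pbw of glass at exact precision (the yield, net glass mass, the four compositions, totals, LOI), precisely as stated by the question or the answer.
Per-oxide mass from batch:
  ZrO2: 217.8·0.6747 = 146.9 pbw
  Al2O3: 960.8·0.003000 + 114.3·0.9961 = 116.7 pbw
  SiO2: 960.8·0.9950 + 217.8·0.3243 = 1027 pbw
  SrO: 137.8·0.7029 = 96.86 pbw
LOI: 960.8·0.002000 + 217.8·0.001000 + 114.3·0.003900 + 137.8·0.2971 = 43.53 pbw
Glass mass = batch − LOI = 1431 − 43.53 = 1387 pbw (matching Σ of the oxides)
wt % = oxide mass / glass mass × 100

Glass mass = 1387 pbw (batch 1431 − LOI 43.53).
Composition: ZrO2 10.59%, Al2O3 8.415%, SiO2 74.01%, SrO 6.983%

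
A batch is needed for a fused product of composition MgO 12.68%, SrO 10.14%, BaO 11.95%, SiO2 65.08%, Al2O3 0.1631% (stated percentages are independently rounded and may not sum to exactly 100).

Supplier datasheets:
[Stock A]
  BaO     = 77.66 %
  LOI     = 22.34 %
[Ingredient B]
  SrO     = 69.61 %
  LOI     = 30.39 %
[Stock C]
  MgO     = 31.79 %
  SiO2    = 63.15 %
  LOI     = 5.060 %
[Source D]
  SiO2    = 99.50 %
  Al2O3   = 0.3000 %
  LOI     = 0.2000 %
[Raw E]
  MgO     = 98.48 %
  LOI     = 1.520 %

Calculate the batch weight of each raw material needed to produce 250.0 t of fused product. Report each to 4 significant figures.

Working values are shown with 4-significant-figure rounding within the worked lines — each numeric step runs at exact precision through every step. Every reported figure carries a single rounding; derived quantities, which include net glass mass, LOI, the yield, the totals, five oxide percentages, are re-derived in full float precision, as quoted within problem or answer, using the weight values at 250.0 t of glass.
Target masses of each oxide per 250.0 t fused product:
  MgO: 12.68% × 250.0 = 31.70 t
  SrO: 10.14% × 250.0 = 25.35 t
  BaO: 11.95% × 250.0 = 29.88 t
  SiO2: 65.08% × 250.0 = 162.7 t
  Al2O3: 0.1631% × 250.0 = 0.4078 t
A balance pass over the oxides, given the weights on record, relative to the basis at hand (every target is met by its sum within answer rounding):
  MgO: 43.49·0.3179 + 18.15·0.9848 = 31.70 t (target 31.70 t)
  SrO: 36.42·0.6961 = 25.35 t (target 25.35 t)
  BaO: 38.47·0.7766 = 29.88 t (target 29.88 t)
  SiO2: 43.49·0.6315 + 135.9·0.9950 = 162.7 t (target 162.7 t)
  Al2O3: 135.9·0.003000 = 0.4077 t (target 0.4078 t)
Glass-mass bookkeeping: whole batch net of LOI = 250.0 t (per-oxide target masses sum to 250.0 t; with the basis standing at 250.0 t — differing by rounding only).
Batch total: Σ batch = 272.4 t; loss to ignition Σ batch·LOI = 22.41 t; yield: glass divided by total = 91.77%.

Batch per 250.0 t fused product:
  Stock A: 38.47 t
  Ingredient B: 36.42 t
  Stock C: 43.49 t
  Source D: 135.9 t
  Raw E: 18.15 t
Total batch = 272.4 t; LOI loss = 22.41 t; yield = 91.77%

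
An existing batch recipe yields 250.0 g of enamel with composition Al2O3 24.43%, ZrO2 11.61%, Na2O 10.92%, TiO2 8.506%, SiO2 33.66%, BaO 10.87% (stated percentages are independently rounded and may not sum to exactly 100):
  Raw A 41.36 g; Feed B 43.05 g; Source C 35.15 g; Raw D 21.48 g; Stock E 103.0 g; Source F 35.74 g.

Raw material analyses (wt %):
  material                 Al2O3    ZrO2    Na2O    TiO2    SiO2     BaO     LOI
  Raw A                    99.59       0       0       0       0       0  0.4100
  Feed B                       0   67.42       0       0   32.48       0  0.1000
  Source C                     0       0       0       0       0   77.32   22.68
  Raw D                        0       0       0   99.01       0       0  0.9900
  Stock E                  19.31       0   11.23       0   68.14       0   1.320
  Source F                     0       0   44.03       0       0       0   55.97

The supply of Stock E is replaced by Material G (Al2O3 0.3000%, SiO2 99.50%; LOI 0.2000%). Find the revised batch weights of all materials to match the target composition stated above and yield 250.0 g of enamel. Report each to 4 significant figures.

Each numeric step keeps full precision all the way through; in-progress results are displayed rounded off to 4 significant figures as written — exactly one rounding lands on each reported value. The derived quantities are recomputed using the weight values for 250.0 g of glass in exact precision (totals, LOI, net glass mass, six oxide percentages, the yield), as written in the problem or the answer.
Target masses of each oxide per 250.0 g enamel:
  Al2O3: 24.43% × 250.0 = 61.08 g
  ZrO2: 11.61% × 250.0 = 29.02 g
  Na2O: 10.92% × 250.0 = 27.30 g
  TiO2: 8.506% × 250.0 = 21.26 g
  SiO2: 33.66% × 250.0 = 84.15 g
  BaO: 10.87% × 250.0 = 27.18 g
Per-oxide balance check with the batch weights as given, under the basis named above (summed amounts equal target values once rounding is allowed for):
  Al2O3: 61.11·0.9959 + 70.52·0.003000 = 61.07 g (target 61.08 g)
  ZrO2: 43.05·0.6742 = 29.02 g (target 29.02 g)
  Na2O: 62.00·0.4403 = 27.30 g (target 27.30 g)
  TiO2: 21.48·0.9901 = 21.27 g (target 21.26 g)
  SiO2: 43.05·0.3248 + 70.52·0.9950 = 84.15 g (target 84.15 g)
  BaO: 35.15·0.7732 = 27.18 g (target 27.18 g)
Mass balance on the glass: net batch after ignition = 250.0 g (the targets, summed, come to 250.0 g; versus the stated basis of 250.0 g — rounding explains the deltas).
Total batch = Σ batch = 293.3 g; the LOI term Σ batch·LOI equals 43.32 g; as yield: glass ÷ batch → 85.23%.

Revised batch per 250.0 g enamel:
  Raw A: 61.11 g
  Feed B: 43.05 g
  Source C: 35.15 g
  Raw D: 21.48 g
  Material G: 70.52 g
  Source F: 62.00 g
Total batch = 293.3 g; LOI loss = 43.32 g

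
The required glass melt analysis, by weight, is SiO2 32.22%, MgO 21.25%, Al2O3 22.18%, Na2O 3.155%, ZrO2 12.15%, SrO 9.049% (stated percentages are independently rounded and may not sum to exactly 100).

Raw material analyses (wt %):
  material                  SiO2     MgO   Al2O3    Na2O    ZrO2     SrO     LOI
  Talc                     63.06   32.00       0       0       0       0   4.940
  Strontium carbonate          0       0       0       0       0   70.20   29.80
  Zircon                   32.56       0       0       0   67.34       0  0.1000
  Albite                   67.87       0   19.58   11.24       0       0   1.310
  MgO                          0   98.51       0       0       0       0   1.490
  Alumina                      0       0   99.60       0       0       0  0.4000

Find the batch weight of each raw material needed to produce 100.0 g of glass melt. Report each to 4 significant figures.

Batch per 100.0 g glass melt:
  Talc: 11.57 g
  Strontium carbonate: 12.89 g
  Zircon: 18.04 g
  Albite: 28.07 g
  MgO: 17.81 g
  Alumina: 16.75 g
Total batch = 105.1 g; LOI loss = 5.131 g; yield = 95.12%

Mid-chain values are shown (rounded to four significant figures) between the steps; each numeric step runs at full float precision through every step. Every reported figure is rounded just once — the derived quantities (ignition loss, the totals, the six compositions, glass mass, the yield) are carried at full float precision from the weighed amounts on 100.0 g of glass, as they appear in the question or the answer.
Target oxide masses per 100.0 g glass melt:
  SiO2: 32.22% × 100.0 = 32.22 g
  MgO: 21.25% × 100.0 = 21.25 g
  Al2O3: 22.18% × 100.0 = 22.18 g
  Na2O: 3.155% × 100.0 = 3.155 g
  ZrO2: 12.15% × 100.0 = 12.15 g
  SrO: 9.049% × 100.0 = 9.049 g
Mass-balance tally per oxide with the batch weights as given, on the stated basis (every target is met by its sum up to rounding of the answer):
  SiO2: 11.57·0.6306 + 18.04·0.3256 + 28.07·0.6787 = 32.22 g (target 32.22 g)
  MgO: 11.57·0.3200 + 17.81·0.9851 = 21.25 g (target 21.25 g)
  Al2O3: 28.07·0.1958 + 16.75·0.9960 = 22.18 g (target 22.18 g)
  Na2O: 28.07·0.1124 = 3.155 g (target 3.155 g)
  ZrO2: 18.04·0.6734 = 12.15 g (target 12.15 g)
  SrO: 12.89·0.7020 = 9.049 g (target 9.049 g)
Mass balance on the glass: whole batch net of LOI = 100.0 g (per-oxide target masses sum to 100.0 g; versus the stated basis of 100.0 g — any gap is answer rounding).
Batch grand total — Σ batch = 105.1 g; LOI loss = Σ batch·LOI = 5.131 g; yield: glass divided by total = 95.12%.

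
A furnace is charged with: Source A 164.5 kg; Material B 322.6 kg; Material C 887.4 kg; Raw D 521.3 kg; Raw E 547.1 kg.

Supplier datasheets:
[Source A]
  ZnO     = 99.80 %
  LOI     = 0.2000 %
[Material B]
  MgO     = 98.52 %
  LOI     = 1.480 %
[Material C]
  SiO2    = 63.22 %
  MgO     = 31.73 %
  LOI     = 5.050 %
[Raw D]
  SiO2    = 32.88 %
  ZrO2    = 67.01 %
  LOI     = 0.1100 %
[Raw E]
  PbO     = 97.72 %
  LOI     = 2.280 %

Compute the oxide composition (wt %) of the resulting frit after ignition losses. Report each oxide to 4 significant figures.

Glass mass = 2380 kg (batch 2443 − LOI 62.96).
Composition: SiO2 30.77%, ZnO 6.898%, MgO 25.19%, PbO 22.46%, ZrO2 14.68%

Mid-chain values appear (rounded to four significant digits) at each printed step; all arithmetic carries exact precision at all times; a single rounding finalizes each reported figure — derived quantities, including yield, net glass mass, ignition loss, the five compositions, totals, are recomputed starting from the weights at 2380 kg of glass at exact precision, exactly as printed in the problem or answer text.
Delivered oxide masses:
  SiO2: 887.4·0.6322 + 521.3·0.3288 = 732.4 kg
  ZnO: 164.5·0.9980 = 164.2 kg
  MgO: 322.6·0.9852 + 887.4·0.3173 = 599.4 kg
  PbO: 547.1·0.9772 = 534.6 kg
  ZrO2: 521.3·0.6701 = 349.3 kg
LOI: 164.5·0.002000 + 322.6·0.01480 + 887.4·0.05050 + 521.3·0.001100 + 547.1·0.02280 = 62.96 kg
Net of LOI, the glass mass = 2443 − 62.96 = 2380 kg (= the summed oxide contributions)
wt % = oxide mass / glass mass × 100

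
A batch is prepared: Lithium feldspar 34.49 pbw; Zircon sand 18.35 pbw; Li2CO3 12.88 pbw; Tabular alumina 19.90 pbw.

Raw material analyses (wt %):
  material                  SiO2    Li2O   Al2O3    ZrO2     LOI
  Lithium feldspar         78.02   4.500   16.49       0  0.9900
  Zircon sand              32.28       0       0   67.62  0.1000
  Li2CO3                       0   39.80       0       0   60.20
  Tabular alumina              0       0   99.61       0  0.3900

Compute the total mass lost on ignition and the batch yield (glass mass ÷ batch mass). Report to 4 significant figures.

LOI loss = 8.191 pbw; glass = 77.43 pbw; yield = 90.43%

All internal work runs at full float precision at every stage; values along the way appear, rounded to four significant digits, when written out. Every reported figure sees exactly one rounding. Derived quantities, including the yield, the totals, ignition loss, glass mass, four oxide percentages, are recomputed using the weight values for 77.43 pbw of glass at full precision exactly as shown in the question or the answer.
LOI of each material in turn:
  Lithium feldspar: 34.49 × 0.009900 = 0.3415 pbw
  Zircon sand: 18.35 × 0.001000 = 0.01835 pbw
  Li2CO3: 12.88 × 0.6020 = 7.754 pbw
  Tabular alumina: 19.90 × 0.003900 = 0.07761 pbw
Total LOI = 8.191 pbw
Glass = batch − LOI = 85.62 − 8.191 = 77.43 pbw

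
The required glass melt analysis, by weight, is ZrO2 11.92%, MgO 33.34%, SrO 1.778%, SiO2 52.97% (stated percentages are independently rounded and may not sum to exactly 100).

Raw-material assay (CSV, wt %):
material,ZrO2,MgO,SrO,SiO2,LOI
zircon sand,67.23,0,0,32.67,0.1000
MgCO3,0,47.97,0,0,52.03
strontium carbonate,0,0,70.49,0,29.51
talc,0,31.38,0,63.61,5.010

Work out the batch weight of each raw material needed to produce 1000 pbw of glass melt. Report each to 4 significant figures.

Batch per 1000 pbw glass melt:
  zircon sand: 177.3 pbw
  MgCO3: 209.8 pbw
  strontium carbonate: 25.22 pbw
  talc: 741.7 pbw
Total batch = 1154 pbw; LOI loss = 153.9 pbw; yield = 86.66%

All arithmetic runs at full precision all the way through; in-progress results appear rounded to four significant digits as written; a single rounding finalizes every reported figure. The derived quantities are carried from the batch weights on 1000 pbw of glass in full precision (totals, four oxide percentages, glass mass, ignition loss, the yield) as they appear in either problem or answer.
Oxide mass targets, per 1000 pbw glass melt:
  ZrO2: 11.92% × 1000 = 119.2 pbw
  MgO: 33.34% × 1000 = 333.4 pbw
  SrO: 1.778% × 1000 = 17.78 pbw
  SiO2: 52.97% × 1000 = 529.7 pbw
Balance tally, oxide-wise, working from each reported weight, relative to the basis at hand (oxide sums agree with the targets within answer rounding):
  ZrO2: 177.3·0.6723 = 119.2 pbw (target 119.2 pbw)
  MgO: 209.8·0.4797 + 741.7·0.3138 = 333.4 pbw (target 333.4 pbw)
  SrO: 25.22·0.7049 = 17.78 pbw (target 17.78 pbw)
  SiO2: 177.3·0.3267 + 741.7·0.6361 = 529.7 pbw (target 529.7 pbw)
Glass-mass sanity pass: whole batch net of LOI = 1000 pbw (summing oxide targets gives 1000 pbw; basis as stated: 1000 pbw — any gap is answer rounding).
Whole-batch sum: Σ batch = 1154 pbw; the LOI term Σ batch·LOI equals 153.9 pbw; yield = glass ÷ total batch = 86.66%.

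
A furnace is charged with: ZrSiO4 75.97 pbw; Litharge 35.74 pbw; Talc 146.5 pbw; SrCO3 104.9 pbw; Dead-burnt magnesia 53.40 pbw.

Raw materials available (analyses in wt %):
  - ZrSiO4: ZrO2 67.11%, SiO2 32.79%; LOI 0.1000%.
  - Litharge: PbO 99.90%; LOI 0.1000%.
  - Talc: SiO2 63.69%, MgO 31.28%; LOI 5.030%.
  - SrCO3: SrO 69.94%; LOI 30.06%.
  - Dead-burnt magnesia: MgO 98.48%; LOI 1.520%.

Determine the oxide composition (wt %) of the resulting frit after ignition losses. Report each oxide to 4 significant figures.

All arithmetic maintains full precision from start to finish; the intermediate values are shown, rounded to four significant digits, on the page. Each reported number includes exactly one rounding; all derived quantities, which include net glass mass, the totals, the yield, five oxide percentages, LOI, are computed at full float precision, as quoted within question or answer, from the batch weights on 376.7 pbw of glass.
Mass of each oxide from the mix:
  PbO: 35.74·0.9990 = 35.70 pbw
  ZrO2: 75.97·0.6711 = 50.98 pbw
  SrO: 104.9·0.6994 = 73.37 pbw
  SiO2: 75.97·0.3279 + 146.5·0.6369 = 118.2 pbw
  MgO: 146.5·0.3128 + 53.40·0.9848 = 98.41 pbw
LOI: 75.97·0.001000 + 35.74·0.001000 + 146.5·0.05030 + 104.9·0.3006 + 53.40·0.01520 = 39.83 pbw
Net of LOI, the glass mass = 416.5 − 39.83 = 376.7 pbw (= Σ oxide masses)
oxide / glass × 100 gives the wt %

Glass mass = 376.7 pbw (batch 416.5 − LOI 39.83).
Composition: PbO 9.479%, ZrO2 13.53%, SrO 19.48%, SiO2 31.38%, MgO 26.13%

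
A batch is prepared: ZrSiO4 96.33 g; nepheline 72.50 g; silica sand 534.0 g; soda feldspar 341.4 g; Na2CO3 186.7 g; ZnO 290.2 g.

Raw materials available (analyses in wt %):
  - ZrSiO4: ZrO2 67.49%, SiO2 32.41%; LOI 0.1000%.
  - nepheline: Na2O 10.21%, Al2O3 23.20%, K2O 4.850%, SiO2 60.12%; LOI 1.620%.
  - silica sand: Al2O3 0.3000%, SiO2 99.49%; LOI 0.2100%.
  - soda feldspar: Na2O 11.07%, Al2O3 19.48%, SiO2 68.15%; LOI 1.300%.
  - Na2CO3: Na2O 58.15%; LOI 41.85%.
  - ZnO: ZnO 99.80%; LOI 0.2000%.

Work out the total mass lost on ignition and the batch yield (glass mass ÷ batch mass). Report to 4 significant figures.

LOI loss = 85.54 g; glass = 1436 g; yield = 94.38%

Values along the way are shown rounded to four significant digits at each printed step; all internal work runs at exact precision at each step; a single rounding completes each reported result — all derived quantities are re-derived from the batch weights for 1436 g of glass in full float precision (the six compositions, the totals, yield, LOI, glass mass), exactly as shown in problem or answer.
LOI of each material in turn:
  ZrSiO4: 96.33 × 0.001000 = 0.09633 g
  nepheline: 72.50 × 0.01620 = 1.174 g
  silica sand: 534.0 × 0.002100 = 1.121 g
  soda feldspar: 341.4 × 0.01300 = 4.438 g
  Na2CO3: 186.7 × 0.4185 = 78.13 g
  ZnO: 290.2 × 0.002000 = 0.5804 g
Total LOI = 85.54 g
Glass = batch − LOI = 1521 − 85.54 = 1436 g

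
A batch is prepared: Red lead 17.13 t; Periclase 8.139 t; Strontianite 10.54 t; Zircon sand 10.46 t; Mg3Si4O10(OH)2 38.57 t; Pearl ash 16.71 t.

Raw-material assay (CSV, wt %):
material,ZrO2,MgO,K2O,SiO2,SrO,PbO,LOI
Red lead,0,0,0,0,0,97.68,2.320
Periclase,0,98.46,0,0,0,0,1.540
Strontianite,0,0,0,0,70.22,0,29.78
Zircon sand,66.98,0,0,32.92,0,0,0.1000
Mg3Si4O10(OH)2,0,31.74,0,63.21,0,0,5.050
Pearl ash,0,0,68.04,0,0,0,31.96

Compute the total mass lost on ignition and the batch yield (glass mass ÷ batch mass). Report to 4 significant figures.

LOI loss = 10.96 t; glass = 90.59 t; yield = 89.21%

Working values are printed rounded to 4 significant digits as written; each numeric step carries full float precision from first step to last — exactly one rounding is applied to every reported figure — derived quantities (totals, LOI, net glass mass, the yield, the six compositions) are rebuilt at full precision using the weight values at 90.59 t of glass as set out in the problem or answer text.
Ignition loss by material:
  Red lead: 17.13 × 0.02320 = 0.3974 t
  Periclase: 8.139 × 0.01540 = 0.1253 t
  Strontianite: 10.54 × 0.2978 = 3.139 t
  Zircon sand: 10.46 × 0.001000 = 0.01046 t
  Mg3Si4O10(OH)2: 38.57 × 0.05050 = 1.948 t
  Pearl ash: 16.71 × 0.3196 = 5.341 t
Total LOI = 10.96 t
Glass = batch − LOI = 101.5 − 10.96 = 90.59 t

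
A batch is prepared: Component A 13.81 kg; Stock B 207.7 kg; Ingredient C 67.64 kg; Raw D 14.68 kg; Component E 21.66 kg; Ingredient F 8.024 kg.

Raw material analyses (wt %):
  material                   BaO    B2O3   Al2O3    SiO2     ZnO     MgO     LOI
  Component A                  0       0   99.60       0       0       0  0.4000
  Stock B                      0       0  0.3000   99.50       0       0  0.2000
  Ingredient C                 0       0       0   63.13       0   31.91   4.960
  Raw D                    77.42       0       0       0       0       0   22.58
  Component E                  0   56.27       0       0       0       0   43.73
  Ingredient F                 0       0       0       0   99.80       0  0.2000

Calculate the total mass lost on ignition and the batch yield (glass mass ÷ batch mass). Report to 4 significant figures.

LOI loss = 16.63 kg; glass = 316.9 kg; yield = 95.01%

Mid-chain values are printed rounded off to 4 significant figures on the page — full precision is carried in all steps; every reported value takes a single rounding. The derived quantities are carried in full precision (the yield, the six compositions, the totals, ignition loss, glass mass) from the weighed amounts on 316.9 kg of glass as quoted within either problem or answer.
Loss on ignition, line by line:
  Component A: 13.81 × 0.004000 = 0.05524 kg
  Stock B: 207.7 × 0.002000 = 0.4154 kg
  Ingredient C: 67.64 × 0.04960 = 3.355 kg
  Raw D: 14.68 × 0.2258 = 3.315 kg
  Component E: 21.66 × 0.4373 = 9.472 kg
  Ingredient F: 8.024 × 0.002000 = 0.01605 kg
Total LOI = 16.63 kg
Glass = batch − LOI = 333.5 − 16.63 = 316.9 kg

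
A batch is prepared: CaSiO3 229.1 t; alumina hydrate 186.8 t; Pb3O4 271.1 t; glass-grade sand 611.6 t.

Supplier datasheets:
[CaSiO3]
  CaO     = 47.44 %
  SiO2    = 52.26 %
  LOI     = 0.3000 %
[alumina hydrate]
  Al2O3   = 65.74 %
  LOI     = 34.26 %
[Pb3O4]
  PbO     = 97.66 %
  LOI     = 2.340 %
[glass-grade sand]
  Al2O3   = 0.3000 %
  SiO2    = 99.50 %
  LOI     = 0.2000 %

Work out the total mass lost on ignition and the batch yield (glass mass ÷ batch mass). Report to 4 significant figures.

LOI loss = 72.25 t; glass = 1226 t; yield = 94.44%

The whole derivation runs at exact precision from first step to last — in-progress results are displayed rounded to four significant figures as written; every reported result includes exactly one rounding; derived quantities, which include the four compositions, totals, yield, glass mass, LOI, are carried in exact precision, as set out in the problem or the answer, starting from the weights at 1226 t of glass.
Material-by-material LOI:
  CaSiO3: 229.1 × 0.003000 = 0.6873 t
  alumina hydrate: 186.8 × 0.3426 = 64.00 t
  Pb3O4: 271.1 × 0.02340 = 6.344 t
  glass-grade sand: 611.6 × 0.002000 = 1.223 t
Total LOI = 72.25 t
Glass = batch − LOI = 1299 − 72.25 = 1226 t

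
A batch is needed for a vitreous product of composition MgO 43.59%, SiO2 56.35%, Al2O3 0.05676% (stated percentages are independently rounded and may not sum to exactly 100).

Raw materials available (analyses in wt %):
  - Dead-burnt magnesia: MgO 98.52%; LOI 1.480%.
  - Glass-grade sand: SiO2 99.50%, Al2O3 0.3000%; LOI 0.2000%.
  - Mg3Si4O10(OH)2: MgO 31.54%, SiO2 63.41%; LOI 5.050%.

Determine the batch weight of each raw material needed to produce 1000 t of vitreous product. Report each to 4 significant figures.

Batch per 1000 t vitreous product:
  Dead-burnt magnesia: 253.0 t
  Glass-grade sand: 189.2 t
  Mg3Si4O10(OH)2: 591.8 t
Total batch = 1034 t; LOI loss = 34.01 t; yield = 96.71%

All internal work runs at full float precision all the way through — intermediates appear, rounded to 4 significant figures, in the printout; every reported figure takes a single rounding; the derived quantities, which include LOI, totals, three oxide percentages, yield, glass mass, are re-derived at full precision, as they appear in problem or answer, using the weight values at 1000 t of glass.
Oxide mass targets, per 1000 t vitreous product:
  MgO: 43.59% × 1000 = 435.9 t
  SiO2: 56.35% × 1000 = 563.5 t
  Al2O3: 0.05676% × 1000 = 0.5676 t
Sums-versus-targets review applying the batch weights above, versus the basis set out (target by target, the sums agree exact up to rounding of places):
  MgO: 253.0·0.9852 + 591.8·0.3154 = 435.9 t (target 435.9 t)
  SiO2: 189.2·0.9950 + 591.8·0.6341 = 563.5 t (target 563.5 t)
  Al2O3: 189.2·0.003000 = 0.5676 t (target 0.5676 t)
Glass mass check: net batch after ignition = 1000 t (the targets, summed, come to 1000 t; basis as stated: 1000 t — differing by rounding only).
Summing the batch: Σ batch = 1034 t; loss to ignition Σ batch·LOI = 34.01 t; yield: glass divided by total = 96.71%.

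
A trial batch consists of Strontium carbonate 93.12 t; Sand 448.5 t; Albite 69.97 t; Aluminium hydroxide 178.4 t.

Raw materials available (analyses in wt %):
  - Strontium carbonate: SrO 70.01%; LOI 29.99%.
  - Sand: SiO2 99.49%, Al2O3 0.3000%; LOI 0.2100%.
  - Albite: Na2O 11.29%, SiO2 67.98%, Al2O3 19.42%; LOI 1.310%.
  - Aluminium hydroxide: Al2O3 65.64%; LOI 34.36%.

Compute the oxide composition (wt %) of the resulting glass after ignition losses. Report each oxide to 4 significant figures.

Each numeric step maintains full precision through the solve; intermediates are printed, rounded to four significant digits, across the worked steps. A single rounding produces every reported result. The derived quantities, which include LOI, glass mass, the four compositions, totals, the yield, are carried in full precision, as given in either problem or answer, from the batch weights at 698.9 t of glass.
Per-oxide mass from batch:
  SrO: 93.12·0.7001 = 65.19 t
  Na2O: 69.97·0.1129 = 7.900 t
  SiO2: 448.5·0.9949 + 69.97·0.6798 = 493.8 t
  Al2O3: 448.5·0.003000 + 69.97·0.1942 + 178.4·0.6564 = 132.0 t
LOI: 93.12·0.2999 + 448.5·0.002100 + 69.97·0.01310 + 178.4·0.3436 = 91.08 t
Glass = total batch minus LOI = 790.0 − 91.08 = 698.9 t (matching Σ of the oxides)
wt %: oxide over glass, times 100

Glass mass = 698.9 t (batch 790.0 − LOI 91.08).
Composition: SrO 9.328%, Na2O 1.130%, SiO2 70.65%, Al2O3 18.89%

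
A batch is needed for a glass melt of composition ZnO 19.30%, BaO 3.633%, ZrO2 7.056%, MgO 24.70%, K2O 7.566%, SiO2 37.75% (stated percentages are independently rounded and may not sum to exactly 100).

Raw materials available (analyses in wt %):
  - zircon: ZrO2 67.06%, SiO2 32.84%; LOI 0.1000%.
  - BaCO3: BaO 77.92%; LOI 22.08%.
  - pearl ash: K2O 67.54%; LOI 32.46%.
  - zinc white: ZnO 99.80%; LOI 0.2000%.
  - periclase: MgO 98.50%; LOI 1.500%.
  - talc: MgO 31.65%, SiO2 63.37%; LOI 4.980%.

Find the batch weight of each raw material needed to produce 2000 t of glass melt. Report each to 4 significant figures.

Batch per 2000 t glass melt:
  zircon: 210.4 t
  BaCO3: 93.25 t
  pearl ash: 224.0 t
  zinc white: 386.8 t
  periclase: 153.7 t
  talc: 1082 t
Total batch = 2150 t; LOI loss = 150.5 t; yield = 93.00%

Intermediates are printed with 4-significant-figure rounding across the worked steps. The working math keeps exact precision through every step. Each reported figure is rounded once only; the derived quantities (the six compositions, net glass mass, yield, ignition loss, the totals) are rebuilt starting from the weights for 2000 t of glass in exact precision as given in the problem or the answer.
Per-oxide target masses for 2000 t glass melt:
  ZnO: 19.30% × 2000 = 386.0 t
  BaO: 3.633% × 2000 = 72.66 t
  ZrO2: 7.056% × 2000 = 141.1 t
  MgO: 24.70% × 2000 = 494.0 t
  K2O: 7.566% × 2000 = 151.3 t
  SiO2: 37.75% × 2000 = 755.0 t
Verifying the oxide balance from the weights as reported, per the basis as stated (delivered sums recover each target inside rounding margins):
  ZnO: 386.8·0.9980 = 386.0 t (target 386.0 t)
  BaO: 93.25·0.7792 = 72.66 t (target 72.66 t)
  ZrO2: 210.4·0.6706 = 141.1 t (target 141.1 t)
  MgO: 153.7·0.9850 + 1082·0.3165 = 493.8 t (target 494.0 t)
  K2O: 224.0·0.6754 = 151.3 t (target 151.3 t)
  SiO2: 210.4·0.3284 + 1082·0.6337 = 754.8 t (target 755.0 t)
The glass-mass cross-check: Σ batch − LOI loss = 2000 t (targets for the oxides total 2000 t; the stated basis being 2000 t — gaps are rounding artifacts).
Batch total: Σ batch = 2150 t; the LOI term Σ batch·LOI equals 150.5 t; the yield ratio, glass ÷ batch: 93.00%.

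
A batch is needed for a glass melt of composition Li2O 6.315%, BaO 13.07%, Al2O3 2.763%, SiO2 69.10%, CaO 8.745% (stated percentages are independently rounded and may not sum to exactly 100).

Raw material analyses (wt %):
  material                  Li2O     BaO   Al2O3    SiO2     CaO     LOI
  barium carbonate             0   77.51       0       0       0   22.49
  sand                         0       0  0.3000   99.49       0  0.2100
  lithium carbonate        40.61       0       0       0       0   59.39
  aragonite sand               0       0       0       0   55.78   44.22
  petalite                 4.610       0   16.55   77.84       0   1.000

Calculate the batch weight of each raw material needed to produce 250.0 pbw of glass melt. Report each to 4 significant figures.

The whole derivation keeps full float precision in all steps; intermediates are printed, rounded to 4 significant digits, between the steps — each reported result is rounded only once. All derived quantities are rebuilt starting from the weights for 250.0 pbw of glass at exact precision (glass mass, five oxide percentages, the yield, LOI, the totals) as given in either problem or answer.
Oxide mass targets, per 250.0 pbw glass melt:
  Li2O: 6.315% × 250.0 = 15.79 pbw
  BaO: 13.07% × 250.0 = 32.67 pbw
  Al2O3: 2.763% × 250.0 = 6.908 pbw
  SiO2: 69.10% × 250.0 = 172.8 pbw
  CaO: 8.745% × 250.0 = 21.86 pbw
Mass-balance tally per oxide working from each reported weight, on the stated basis (each sum matches its target mass once rounding is allowed for):
  Li2O: 34.43·0.4061 + 39.14·0.04610 = 15.79 pbw (target 15.79 pbw)
  BaO: 42.16·0.7751 = 32.68 pbw (target 32.67 pbw)
  Al2O3: 143.0·0.003000 + 39.14·0.1655 = 6.907 pbw (target 6.908 pbw)
  SiO2: 143.0·0.9949 + 39.14·0.7784 = 172.7 pbw (target 172.8 pbw)
  CaO: 39.19·0.5578 = 21.86 pbw (target 21.86 pbw)
Glass-mass sanity pass: Σ batch − LOI loss = 250.0 pbw (targets for the oxides total 250.0 pbw; the stated basis being 250.0 pbw — differing by rounding only).
Total batch = Σ batch = 297.9 pbw; ignition loss, Σ(batch × LOI) = 47.95 pbw; yield: glass divided by total = 83.90%.

Batch per 250.0 pbw glass melt:
  barium carbonate: 42.16 pbw
  sand: 143.0 pbw
  lithium carbonate: 34.43 pbw
  aragonite sand: 39.19 pbw
  petalite: 39.14 pbw
Total batch = 297.9 pbw; LOI loss = 47.95 pbw; yield = 83.90%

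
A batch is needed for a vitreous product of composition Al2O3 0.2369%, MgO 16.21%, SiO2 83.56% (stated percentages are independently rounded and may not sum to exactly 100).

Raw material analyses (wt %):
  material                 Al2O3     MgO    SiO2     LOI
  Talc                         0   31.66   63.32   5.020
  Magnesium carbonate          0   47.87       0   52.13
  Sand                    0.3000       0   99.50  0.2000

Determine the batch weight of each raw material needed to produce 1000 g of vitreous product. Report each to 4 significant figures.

Batch per 1000 g vitreous product:
  Talc: 78.78 g
  Magnesium carbonate: 286.5 g
  Sand: 789.7 g
Total batch = 1155 g; LOI loss = 154.9 g; yield = 86.59%

The intermediate values are shown rounded off to 4 significant digits within the worked lines — each numeric step carries full precision through the solve. Every reported value undergoes a single rounding — all derived quantities, including the totals, three oxide percentages, ignition loss, net glass mass, yield, are computed from the weighed amounts for 1000 g of glass in full float precision as given in either problem or answer.
The oxide mass targets at 1000 g vitreous product:
  Al2O3: 0.2369% × 1000 = 2.369 g
  MgO: 16.21% × 1000 = 162.1 g
  SiO2: 83.56% × 1000 = 835.6 g
A balance pass over the oxides, using the reported weights, against the basis in use (each sum matches its target mass net of answer rounding effects):
  Al2O3: 789.7·0.003000 = 2.369 g (target 2.369 g)
  MgO: 78.78·0.3166 + 286.5·0.4787 = 162.1 g (target 162.1 g)
  SiO2: 78.78·0.6332 + 789.7·0.9950 = 835.6 g (target 835.6 g)
Glass mass check: batch Σ − ignition loss = 1000 g (the Σ of target masses is 1000 g; the stated basis being 1000 g — deltas are rounding alone).
Summing the batch: Σ batch = 1155 g; LOI loss = Σ batch·LOI = 154.9 g; as yield: glass ÷ batch → 86.59%.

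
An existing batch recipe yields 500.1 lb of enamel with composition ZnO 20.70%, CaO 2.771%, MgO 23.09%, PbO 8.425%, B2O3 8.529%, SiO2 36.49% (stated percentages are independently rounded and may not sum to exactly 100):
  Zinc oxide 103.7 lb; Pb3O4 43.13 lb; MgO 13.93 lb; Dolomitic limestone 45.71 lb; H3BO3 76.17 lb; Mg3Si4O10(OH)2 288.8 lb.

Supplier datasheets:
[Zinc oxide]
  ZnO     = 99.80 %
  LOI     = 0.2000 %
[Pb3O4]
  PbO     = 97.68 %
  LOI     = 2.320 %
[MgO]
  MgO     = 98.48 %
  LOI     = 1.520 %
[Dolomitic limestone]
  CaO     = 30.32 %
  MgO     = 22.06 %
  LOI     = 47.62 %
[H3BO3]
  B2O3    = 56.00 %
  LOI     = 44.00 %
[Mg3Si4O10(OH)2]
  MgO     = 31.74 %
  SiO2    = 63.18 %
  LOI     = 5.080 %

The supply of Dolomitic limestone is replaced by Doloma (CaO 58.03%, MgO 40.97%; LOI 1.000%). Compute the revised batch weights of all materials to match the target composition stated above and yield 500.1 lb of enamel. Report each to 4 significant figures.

The whole derivation carries full float precision at all times — values along the way are printed with 4-significant-digit rounding alongside each step; every reported result includes exactly one rounding; all derived quantities (glass mass, the six compositions, totals, ignition loss, yield) are recomputed starting from the weights on 500.1 lb of glass in full float precision, as they appear in either problem or answer.
Oxide-by-oxide targets in 500.1 lb enamel:
  ZnO: 20.70% × 500.1 = 103.5 lb
  CaO: 2.771% × 500.1 = 13.86 lb
  MgO: 23.09% × 500.1 = 115.5 lb
  PbO: 8.425% × 500.1 = 42.13 lb
  B2O3: 8.529% × 500.1 = 42.65 lb
  SiO2: 36.49% × 500.1 = 182.5 lb
Oxide-by-oxide audit using the reported weights, at the basis given (every target is met by its sum once rounding is allowed for):
  ZnO: 103.7·0.9980 = 103.5 lb (target 103.5 lb)
  CaO: 23.88·0.5803 = 13.86 lb (target 13.86 lb)
  MgO: 14.23·0.9848 + 23.88·0.4097 + 288.8·0.3174 = 115.5 lb (target 115.5 lb)
  PbO: 43.13·0.9768 = 42.13 lb (target 42.13 lb)
  B2O3: 76.17·0.5600 = 42.66 lb (target 42.65 lb)
  SiO2: 288.8·0.6318 = 182.5 lb (target 182.5 lb)
Glass-mass bookkeeping: net batch after ignition = 500.1 lb (targets for the oxides total 500.1 lb; basis as stated: 500.1 lb — a pure rounding effect).
Whole-batch sum: Σ batch = 549.9 lb; loss to ignition Σ batch·LOI = 49.85 lb; yield = glass ÷ total batch = 90.94%.

Revised batch per 500.1 lb enamel:
  Zinc oxide: 103.7 lb
  Pb3O4: 43.13 lb
  MgO: 14.23 lb
  Doloma: 23.88 lb
  H3BO3: 76.17 lb
  Mg3Si4O10(OH)2: 288.8 lb
Total batch = 549.9 lb; LOI loss = 49.85 lb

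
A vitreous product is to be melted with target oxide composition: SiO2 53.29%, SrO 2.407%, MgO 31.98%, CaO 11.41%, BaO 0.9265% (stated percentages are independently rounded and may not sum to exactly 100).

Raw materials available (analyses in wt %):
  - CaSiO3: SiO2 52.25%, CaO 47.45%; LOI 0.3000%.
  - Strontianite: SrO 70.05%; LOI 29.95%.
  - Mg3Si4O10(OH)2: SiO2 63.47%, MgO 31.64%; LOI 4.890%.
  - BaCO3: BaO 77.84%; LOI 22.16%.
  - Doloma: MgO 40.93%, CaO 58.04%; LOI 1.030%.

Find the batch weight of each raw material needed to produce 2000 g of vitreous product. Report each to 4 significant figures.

The intermediate values are displayed with 4-significant-digit rounding alongside each step. All arithmetic carries full precision from start to finish. Exactly one rounding is applied to every reported value. The derived quantities, including the yield, LOI, glass mass, the five compositions, totals, are recomputed from the batch weights on 2000 g of glass at full precision as written in either problem or answer.
Target oxide masses per 2000 g vitreous product:
  SiO2: 53.29% × 2000 = 1066 g
  SrO: 2.407% × 2000 = 48.14 g
  MgO: 31.98% × 2000 = 639.6 g
  CaO: 11.41% × 2000 = 228.2 g
  BaO: 0.9265% × 2000 = 18.53 g
Per-oxide balance check working from each reported weight, per the basis as stated (sums match the target masses modulo rounding of the values):
  SiO2: 88.44·0.5225 + 1606·0.6347 = 1066 g (target 1066 g)
  SrO: 68.72·0.7005 = 48.14 g (target 48.14 g)
  MgO: 1606·0.3164 + 320.9·0.4093 = 639.5 g (target 639.6 g)
  CaO: 88.44·0.4745 + 320.9·0.5804 = 228.2 g (target 228.2 g)
  BaO: 23.81·0.7784 = 18.53 g (target 18.53 g)
Mass balance on the glass: batch Σ − ignition loss = 2000 g (the targets, summed, come to 2000 g; the stated basis being 2000 g — rounding explains the deltas).
Adding the batch up: Σ batch = 2108 g; ignition loss, Σ(batch × LOI) = 108.0 g; yield: glass divided by total = 94.88%.

Batch per 2000 g vitreous product:
  CaSiO3: 88.44 g
  Strontianite: 68.72 g
  Mg3Si4O10(OH)2: 1606 g
  BaCO3: 23.81 g
  Doloma: 320.9 g
Total batch = 2108 g; LOI loss = 108.0 g; yield = 94.88%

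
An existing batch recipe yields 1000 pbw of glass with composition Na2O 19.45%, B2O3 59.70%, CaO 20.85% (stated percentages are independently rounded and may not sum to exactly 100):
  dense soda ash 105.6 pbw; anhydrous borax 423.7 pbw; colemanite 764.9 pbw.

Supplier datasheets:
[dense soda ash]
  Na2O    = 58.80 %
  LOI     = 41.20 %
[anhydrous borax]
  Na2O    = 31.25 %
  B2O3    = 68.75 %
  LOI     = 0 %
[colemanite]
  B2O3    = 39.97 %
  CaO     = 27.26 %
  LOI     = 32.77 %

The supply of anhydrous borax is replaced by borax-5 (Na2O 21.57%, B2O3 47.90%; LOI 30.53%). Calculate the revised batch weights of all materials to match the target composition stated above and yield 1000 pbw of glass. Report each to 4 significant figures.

The intermediate values are shown rounded to four significant digits alongside each step; each numeric step keeps full precision from first step to last; a single rounding finalizes every reported value — the derived quantities (the three compositions, the totals, ignition loss, the yield, glass mass) are re-derived from the weighed amounts for 1000 pbw of glass in full precision, as given in either problem or answer.
Target oxide masses per 1000 pbw glass:
  Na2O: 19.45% × 1000 = 194.5 pbw
  B2O3: 59.70% × 1000 = 597.0 pbw
  CaO: 20.85% × 1000 = 208.5 pbw
Per-oxide balance check per the reported batch figures, relative to the basis at hand (every target is met by its sum modulo rounding of the values):
  Na2O: 107.7·0.5880 + 608.1·0.2157 = 194.5 pbw (target 194.5 pbw)
  B2O3: 608.1·0.4790 + 764.9·0.3997 = 597.0 pbw (target 597.0 pbw)
  CaO: 764.9·0.2726 = 208.5 pbw (target 208.5 pbw)
Mass balance on the glass: net batch after ignition = 1000 pbw (oxide target masses add up to 1000 pbw; against the stated basis, 1000 pbw — rounding explains the deltas).
Batch total: Σ batch = 1481 pbw; the LOI term Σ batch·LOI equals 480.7 pbw; glass ÷ batch gives a yield of 67.54%.

Revised batch per 1000 pbw glass:
  dense soda ash: 107.7 pbw
  borax-5: 608.1 pbw
  colemanite: 764.9 pbw
Total batch = 1481 pbw; LOI loss = 480.7 pbw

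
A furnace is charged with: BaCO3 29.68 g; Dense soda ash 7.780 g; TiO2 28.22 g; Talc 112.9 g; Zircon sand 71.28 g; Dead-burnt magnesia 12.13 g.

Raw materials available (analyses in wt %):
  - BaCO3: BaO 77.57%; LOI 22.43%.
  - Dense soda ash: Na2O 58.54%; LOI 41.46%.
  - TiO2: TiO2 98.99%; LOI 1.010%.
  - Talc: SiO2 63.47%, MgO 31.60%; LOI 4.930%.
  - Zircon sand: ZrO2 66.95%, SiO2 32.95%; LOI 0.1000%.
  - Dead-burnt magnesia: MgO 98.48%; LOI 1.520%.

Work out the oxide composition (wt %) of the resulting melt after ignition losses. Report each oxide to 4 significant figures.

Glass mass = 246.0 g (batch 262.0 − LOI 15.99).
Composition: Na2O 1.851%, TiO2 11.36%, ZrO2 19.40%, BaO 9.359%, SiO2 38.68%, MgO 19.36%

The working math maintains full precision throughout. Rounding to 4 significant digits governs every intermediate as shown. A single rounding yields each reported figure — the derived quantities (glass mass, the yield, the totals, ignition loss, the six compositions) are carried at full precision using the weight values per 246.0 g of glass precisely as stated by problem or answer.
Delivered oxide masses:
  Na2O: 7.780·0.5854 = 4.554 g
  TiO2: 28.22·0.9899 = 27.93 g
  ZrO2: 71.28·0.6695 = 47.72 g
  BaO: 29.68·0.7757 = 23.02 g
  SiO2: 112.9·0.6347 + 71.28·0.3295 = 95.14 g
  MgO: 112.9·0.3160 + 12.13·0.9848 = 47.62 g
LOI: 29.68·0.2243 + 7.780·0.4146 + 28.22·0.01010 + 112.9·0.04930 + 71.28·0.001000 + 12.13·0.01520 = 15.99 g
batch − LOI leaves glass = 262.0 − 15.99 = 246.0 g (= the summed oxide contributions)
percent by weight: oxide/glass ×100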